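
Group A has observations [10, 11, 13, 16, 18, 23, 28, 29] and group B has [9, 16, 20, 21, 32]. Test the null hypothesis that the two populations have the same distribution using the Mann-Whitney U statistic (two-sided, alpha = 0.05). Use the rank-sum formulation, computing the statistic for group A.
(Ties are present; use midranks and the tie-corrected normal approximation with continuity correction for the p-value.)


Step 1: Combine and sort all 13 observations; assign midranks.
sorted (value, group): (9,Y), (10,X), (11,X), (13,X), (16,X), (16,Y), (18,X), (20,Y), (21,Y), (23,X), (28,X), (29,X), (32,Y)
ranks: 9->1, 10->2, 11->3, 13->4, 16->5.5, 16->5.5, 18->7, 20->8, 21->9, 23->10, 28->11, 29->12, 32->13
Step 2: Rank sum for X: R1 = 2 + 3 + 4 + 5.5 + 7 + 10 + 11 + 12 = 54.5.
Step 3: U_X = R1 - n1(n1+1)/2 = 54.5 - 8*9/2 = 54.5 - 36 = 18.5.
       U_Y = n1*n2 - U_X = 40 - 18.5 = 21.5.
Step 4: Ties are present, so use the tie-corrected normal approximation (with continuity correction) for the p-value.
Step 5: p-value = 0.883458; compare to alpha = 0.05. fail to reject H0.

U_X = 18.5, p = 0.883458, fail to reject H0 at alpha = 0.05.


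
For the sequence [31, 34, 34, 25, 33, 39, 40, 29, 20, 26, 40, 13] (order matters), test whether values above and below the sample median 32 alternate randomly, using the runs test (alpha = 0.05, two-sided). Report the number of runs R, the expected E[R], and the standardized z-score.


Step 1: Compute median = 32; label A = above, B = below.
Labels in order: BAABAAABBBAB  (n_A = 6, n_B = 6)
Step 2: Count runs R = 7.
Step 3: Under H0 (random ordering), E[R] = 2*n_A*n_B/(n_A+n_B) + 1 = 2*6*6/12 + 1 = 7.0000.
        Var[R] = 2*n_A*n_B*(2*n_A*n_B - n_A - n_B) / ((n_A+n_B)^2 * (n_A+n_B-1)) = 4320/1584 = 2.7273.
        SD[R] = 1.6514.
Step 4: R = E[R], so z = 0 with no continuity correction.
Step 5: Two-sided p-value via normal approximation = 2*(1 - Phi(|z|)) = 1.000000.
Step 6: alpha = 0.05. fail to reject H0.

R = 7, z = 0.0000, p = 1.000000, fail to reject H0.


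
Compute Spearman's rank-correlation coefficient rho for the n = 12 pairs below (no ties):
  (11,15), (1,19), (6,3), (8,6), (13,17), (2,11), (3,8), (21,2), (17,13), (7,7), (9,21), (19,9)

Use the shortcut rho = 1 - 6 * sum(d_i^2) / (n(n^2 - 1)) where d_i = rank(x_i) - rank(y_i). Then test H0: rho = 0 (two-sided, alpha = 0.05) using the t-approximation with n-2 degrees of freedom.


Step 1: Rank x and y separately (midranks; no ties here).
rank(x): 11->8, 1->1, 6->4, 8->6, 13->9, 2->2, 3->3, 21->12, 17->10, 7->5, 9->7, 19->11
rank(y): 15->9, 19->11, 3->2, 6->3, 17->10, 11->7, 8->5, 2->1, 13->8, 7->4, 21->12, 9->6
Step 2: d_i = R_x(i) - R_y(i); compute d_i^2.
  (8-9)^2=1, (1-11)^2=100, (4-2)^2=4, (6-3)^2=9, (9-10)^2=1, (2-7)^2=25, (3-5)^2=4, (12-1)^2=121, (10-8)^2=4, (5-4)^2=1, (7-12)^2=25, (11-6)^2=25
sum(d^2) = 320.
Step 3: rho = 1 - 6*320 / (12*(12^2 - 1)) = 1 - 1920/1716 = -0.118881.
Step 4: Under H0, t = rho * sqrt((n-2)/(1-rho^2)) = -0.3786 ~ t(10).
Step 5: Two-sided p-value from the t-distribution with 10 df = 0.712884.
Step 6: alpha = 0.05. fail to reject H0.

rho = -0.1189, p = 0.712884, fail to reject H0 at alpha = 0.05.


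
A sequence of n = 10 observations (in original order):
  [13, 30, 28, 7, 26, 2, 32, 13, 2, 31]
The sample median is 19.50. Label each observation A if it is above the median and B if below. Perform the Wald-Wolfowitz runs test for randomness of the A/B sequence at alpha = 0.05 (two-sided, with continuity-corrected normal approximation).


Step 1: Compute median = 19.50; label A = above, B = below.
Labels in order: BAABABABBA  (n_A = 5, n_B = 5)
Step 2: Count runs R = 8.
Step 3: Under H0 (random ordering), E[R] = 2*n_A*n_B/(n_A+n_B) + 1 = 2*5*5/10 + 1 = 6.0000.
        Var[R] = 2*n_A*n_B*(2*n_A*n_B - n_A - n_B) / ((n_A+n_B)^2 * (n_A+n_B-1)) = 2000/900 = 2.2222.
        SD[R] = 1.4907.
Step 4: Continuity-corrected z = (R - 0.5 - E[R]) / SD[R] = (8 - 0.5 - 6.0000) / 1.4907 = 1.0062.
Step 5: Two-sided p-value via normal approximation = 2*(1 - Phi(|z|)) = 0.314305.
Step 6: alpha = 0.05. fail to reject H0.

R = 8, z = 1.0062, p = 0.314305, fail to reject H0.


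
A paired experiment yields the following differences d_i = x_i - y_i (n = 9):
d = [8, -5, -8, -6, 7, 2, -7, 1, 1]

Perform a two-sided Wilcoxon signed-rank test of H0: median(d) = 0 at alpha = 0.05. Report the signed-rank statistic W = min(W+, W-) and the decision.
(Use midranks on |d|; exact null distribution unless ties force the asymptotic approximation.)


Step 1: Drop any zero differences (none here) and take |d_i|.
|d| = [8, 5, 8, 6, 7, 2, 7, 1, 1]
Step 2: Midrank |d_i| (ties get averaged ranks).
ranks: |8|->8.5, |5|->4, |8|->8.5, |6|->5, |7|->6.5, |2|->3, |7|->6.5, |1|->1.5, |1|->1.5
Step 3: Attach original signs; sum ranks with positive sign and with negative sign.
W+ = 8.5 + 6.5 + 3 + 1.5 + 1.5 = 21
W- = 4 + 8.5 + 5 + 6.5 = 24
(Check: W+ + W- = 45 should equal n(n+1)/2 = 45.)
Step 4: Test statistic W = min(W+, W-) = 21.
Step 5: Ties in |d|, so use the tie-corrected normal approximation.
        E[W] = n(n+1)/4 = 9*10/4 = 22.5.
        Tie groups: |d|=1 (t=2), |d|=7 (t=2), |d|=8 (t=2); sum(t^3 - t) = 18.
        Var[W] = n(n+1)(2n+1)/24 - sum(t^3-t)/48 = 1710/24 - 18/48 = 70.875.
        z = (W - E[W]) / sqrt(Var[W]) = (21 - 22.5) / 8.4187 = -0.1782.
        Two-sided p = 2*Phi(z) = 0.858586.
Step 6: alpha = 0.05. fail to reject H0.

W+ = 21, W- = 24, W = min = 21, p = 0.858586, fail to reject H0.


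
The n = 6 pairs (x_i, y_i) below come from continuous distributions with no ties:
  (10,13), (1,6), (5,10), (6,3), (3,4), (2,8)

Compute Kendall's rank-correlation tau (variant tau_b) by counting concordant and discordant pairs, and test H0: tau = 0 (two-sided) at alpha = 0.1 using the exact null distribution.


Step 1: Enumerate the 15 unordered pairs (i,j) with i<j and classify each by sign(x_j-x_i) * sign(y_j-y_i).
  (1,2):dx=-9,dy=-7->C; (1,3):dx=-5,dy=-3->C; (1,4):dx=-4,dy=-10->C; (1,5):dx=-7,dy=-9->C
  (1,6):dx=-8,dy=-5->C; (2,3):dx=+4,dy=+4->C; (2,4):dx=+5,dy=-3->D; (2,5):dx=+2,dy=-2->D
  (2,6):dx=+1,dy=+2->C; (3,4):dx=+1,dy=-7->D; (3,5):dx=-2,dy=-6->C; (3,6):dx=-3,dy=-2->C
  (4,5):dx=-3,dy=+1->D; (4,6):dx=-4,dy=+5->D; (5,6):dx=-1,dy=+4->D
Step 2: C = 9, D = 6, total pairs = 15.
Step 3: tau = (C - D)/(n(n-1)/2) = (9 - 6)/15 = 0.200000.
Step 4: Exact two-sided p-value (enumerate n! = 720 permutations of y under H0): p = 0.719444.
Step 5: alpha = 0.1. fail to reject H0.

tau_b = 0.2000 (C=9, D=6), p = 0.719444, fail to reject H0.


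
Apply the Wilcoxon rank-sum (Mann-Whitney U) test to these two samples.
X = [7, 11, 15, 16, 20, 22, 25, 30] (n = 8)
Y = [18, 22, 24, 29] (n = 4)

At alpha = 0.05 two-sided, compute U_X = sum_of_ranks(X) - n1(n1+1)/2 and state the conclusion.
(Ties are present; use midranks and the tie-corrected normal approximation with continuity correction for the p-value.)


Step 1: Combine and sort all 12 observations; assign midranks.
sorted (value, group): (7,X), (11,X), (15,X), (16,X), (18,Y), (20,X), (22,X), (22,Y), (24,Y), (25,X), (29,Y), (30,X)
ranks: 7->1, 11->2, 15->3, 16->4, 18->5, 20->6, 22->7.5, 22->7.5, 24->9, 25->10, 29->11, 30->12
Step 2: Rank sum for X: R1 = 1 + 2 + 3 + 4 + 6 + 7.5 + 10 + 12 = 45.5.
Step 3: U_X = R1 - n1(n1+1)/2 = 45.5 - 8*9/2 = 45.5 - 36 = 9.5.
       U_Y = n1*n2 - U_X = 32 - 9.5 = 22.5.
Step 4: Ties are present, so use the tie-corrected normal approximation (with continuity correction) for the p-value.
Step 5: p-value = 0.307332; compare to alpha = 0.05. fail to reject H0.

U_X = 9.5, p = 0.307332, fail to reject H0 at alpha = 0.05.


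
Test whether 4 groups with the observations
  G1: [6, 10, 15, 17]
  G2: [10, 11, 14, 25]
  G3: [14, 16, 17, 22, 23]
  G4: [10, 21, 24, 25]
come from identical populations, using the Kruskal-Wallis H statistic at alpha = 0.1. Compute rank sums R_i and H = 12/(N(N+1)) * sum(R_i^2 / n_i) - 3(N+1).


Step 1: Combine all N = 17 observations and assign midranks.
sorted (value, group, rank): (6,G1,1), (10,G1,3), (10,G2,3), (10,G4,3), (11,G2,5), (14,G2,6.5), (14,G3,6.5), (15,G1,8), (16,G3,9), (17,G1,10.5), (17,G3,10.5), (21,G4,12), (22,G3,13), (23,G3,14), (24,G4,15), (25,G2,16.5), (25,G4,16.5)
Step 2: Sum ranks within each group.
R_1 = 22.5 (n_1 = 4)
R_2 = 31 (n_2 = 4)
R_3 = 53 (n_3 = 5)
R_4 = 46.5 (n_4 = 4)
Step 3: H = 12/(N(N+1)) * sum(R_i^2/n_i) - 3(N+1)
     = 12/(17*18) * (22.5^2/4 + 31^2/4 + 53^2/5 + 46.5^2/4) - 3*18
     = 0.039216 * 1469.17 - 54
     = 3.614706.
Step 4: Ties present; correction factor C = 1 - 42/(17^3 - 17) = 0.991422. Corrected H = 3.614706 / 0.991422 = 3.645983.
Step 5: Under H0, H ~ chi^2(3); p-value = 0.302316.
Step 6: alpha = 0.1. fail to reject H0.

H = 3.6460, df = 3, p = 0.302316, fail to reject H0.


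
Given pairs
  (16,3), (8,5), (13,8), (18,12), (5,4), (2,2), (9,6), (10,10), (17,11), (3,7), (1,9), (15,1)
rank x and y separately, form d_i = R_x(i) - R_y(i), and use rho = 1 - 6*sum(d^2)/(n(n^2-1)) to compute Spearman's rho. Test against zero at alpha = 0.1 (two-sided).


Step 1: Rank x and y separately (midranks; no ties here).
rank(x): 16->10, 8->5, 13->8, 18->12, 5->4, 2->2, 9->6, 10->7, 17->11, 3->3, 1->1, 15->9
rank(y): 3->3, 5->5, 8->8, 12->12, 4->4, 2->2, 6->6, 10->10, 11->11, 7->7, 9->9, 1->1
Step 2: d_i = R_x(i) - R_y(i); compute d_i^2.
  (10-3)^2=49, (5-5)^2=0, (8-8)^2=0, (12-12)^2=0, (4-4)^2=0, (2-2)^2=0, (6-6)^2=0, (7-10)^2=9, (11-11)^2=0, (3-7)^2=16, (1-9)^2=64, (9-1)^2=64
sum(d^2) = 202.
Step 3: rho = 1 - 6*202 / (12*(12^2 - 1)) = 1 - 1212/1716 = 0.293706.
Step 4: Under H0, t = rho * sqrt((n-2)/(1-rho^2)) = 0.9716 ~ t(10).
Step 5: Two-sided p-value from the t-distribution with 10 df = 0.354148.
Step 6: alpha = 0.1. fail to reject H0.

rho = 0.2937, p = 0.354148, fail to reject H0 at alpha = 0.1.


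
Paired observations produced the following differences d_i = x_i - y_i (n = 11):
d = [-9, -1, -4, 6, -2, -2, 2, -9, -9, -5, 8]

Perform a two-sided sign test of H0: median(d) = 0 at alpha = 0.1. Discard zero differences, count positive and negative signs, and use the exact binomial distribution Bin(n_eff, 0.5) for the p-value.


Step 1: Discard zero differences. Original n = 11; n_eff = number of nonzero differences = 11.
Nonzero differences (with sign): -9, -1, -4, +6, -2, -2, +2, -9, -9, -5, +8
Step 2: Count signs: positive = 3, negative = 8.
Step 3: Under H0: P(positive) = 0.5, so the number of positives S ~ Bin(11, 0.5).
Step 4: Two-sided exact p-value = sum of Bin(11,0.5) probabilities at or below the observed probability = 0.226562.
Step 5: alpha = 0.1. fail to reject H0.

n_eff = 11, pos = 3, neg = 8, p = 0.226562, fail to reject H0.


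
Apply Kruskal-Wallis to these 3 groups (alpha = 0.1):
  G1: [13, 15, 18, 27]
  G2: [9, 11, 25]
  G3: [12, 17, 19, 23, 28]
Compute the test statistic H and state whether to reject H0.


Step 1: Combine all N = 12 observations and assign midranks.
sorted (value, group, rank): (9,G2,1), (11,G2,2), (12,G3,3), (13,G1,4), (15,G1,5), (17,G3,6), (18,G1,7), (19,G3,8), (23,G3,9), (25,G2,10), (27,G1,11), (28,G3,12)
Step 2: Sum ranks within each group.
R_1 = 27 (n_1 = 4)
R_2 = 13 (n_2 = 3)
R_3 = 38 (n_3 = 5)
Step 3: H = 12/(N(N+1)) * sum(R_i^2/n_i) - 3(N+1)
     = 12/(12*13) * (27^2/4 + 13^2/3 + 38^2/5) - 3*13
     = 0.076923 * 527.383 - 39
     = 1.567949.
Step 4: No ties, so H is used without correction.
Step 5: Under H0, H ~ chi^2(2); p-value = 0.456588.
Step 6: alpha = 0.1. fail to reject H0.

H = 1.5679, df = 2, p = 0.456588, fail to reject H0.


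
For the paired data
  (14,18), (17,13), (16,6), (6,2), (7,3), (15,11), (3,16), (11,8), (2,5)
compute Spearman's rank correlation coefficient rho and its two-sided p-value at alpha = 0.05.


Step 1: Rank x and y separately (midranks; no ties here).
rank(x): 14->6, 17->9, 16->8, 6->3, 7->4, 15->7, 3->2, 11->5, 2->1
rank(y): 18->9, 13->7, 6->4, 2->1, 3->2, 11->6, 16->8, 8->5, 5->3
Step 2: d_i = R_x(i) - R_y(i); compute d_i^2.
  (6-9)^2=9, (9-7)^2=4, (8-4)^2=16, (3-1)^2=4, (4-2)^2=4, (7-6)^2=1, (2-8)^2=36, (5-5)^2=0, (1-3)^2=4
sum(d^2) = 78.
Step 3: rho = 1 - 6*78 / (9*(9^2 - 1)) = 1 - 468/720 = 0.350000.
Step 4: Under H0, t = rho * sqrt((n-2)/(1-rho^2)) = 0.9885 ~ t(7).
Step 5: Two-sided p-value from the t-distribution with 7 df = 0.355820.
Step 6: alpha = 0.05. fail to reject H0.

rho = 0.3500, p = 0.355820, fail to reject H0 at alpha = 0.05.


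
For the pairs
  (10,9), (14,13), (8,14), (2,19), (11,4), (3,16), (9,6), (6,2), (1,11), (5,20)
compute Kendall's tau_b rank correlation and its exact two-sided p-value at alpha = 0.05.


Step 1: Enumerate the 45 unordered pairs (i,j) with i<j and classify each by sign(x_j-x_i) * sign(y_j-y_i).
  (1,2):dx=+4,dy=+4->C; (1,3):dx=-2,dy=+5->D; (1,4):dx=-8,dy=+10->D; (1,5):dx=+1,dy=-5->D
  (1,6):dx=-7,dy=+7->D; (1,7):dx=-1,dy=-3->C; (1,8):dx=-4,dy=-7->C; (1,9):dx=-9,dy=+2->D
  (1,10):dx=-5,dy=+11->D; (2,3):dx=-6,dy=+1->D; (2,4):dx=-12,dy=+6->D; (2,5):dx=-3,dy=-9->C
  (2,6):dx=-11,dy=+3->D; (2,7):dx=-5,dy=-7->C; (2,8):dx=-8,dy=-11->C; (2,9):dx=-13,dy=-2->C
  (2,10):dx=-9,dy=+7->D; (3,4):dx=-6,dy=+5->D; (3,5):dx=+3,dy=-10->D; (3,6):dx=-5,dy=+2->D
  (3,7):dx=+1,dy=-8->D; (3,8):dx=-2,dy=-12->C; (3,9):dx=-7,dy=-3->C; (3,10):dx=-3,dy=+6->D
  (4,5):dx=+9,dy=-15->D; (4,6):dx=+1,dy=-3->D; (4,7):dx=+7,dy=-13->D; (4,8):dx=+4,dy=-17->D
  (4,9):dx=-1,dy=-8->C; (4,10):dx=+3,dy=+1->C; (5,6):dx=-8,dy=+12->D; (5,7):dx=-2,dy=+2->D
  (5,8):dx=-5,dy=-2->C; (5,9):dx=-10,dy=+7->D; (5,10):dx=-6,dy=+16->D; (6,7):dx=+6,dy=-10->D
  (6,8):dx=+3,dy=-14->D; (6,9):dx=-2,dy=-5->C; (6,10):dx=+2,dy=+4->C; (7,8):dx=-3,dy=-4->C
  (7,9):dx=-8,dy=+5->D; (7,10):dx=-4,dy=+14->D; (8,9):dx=-5,dy=+9->D; (8,10):dx=-1,dy=+18->D
  (9,10):dx=+4,dy=+9->C
Step 2: C = 16, D = 29, total pairs = 45.
Step 3: tau = (C - D)/(n(n-1)/2) = (16 - 29)/45 = -0.288889.
Step 4: Exact two-sided p-value (enumerate n! = 3628800 permutations of y under H0): p = 0.291248.
Step 5: alpha = 0.05. fail to reject H0.

tau_b = -0.2889 (C=16, D=29), p = 0.291248, fail to reject H0.


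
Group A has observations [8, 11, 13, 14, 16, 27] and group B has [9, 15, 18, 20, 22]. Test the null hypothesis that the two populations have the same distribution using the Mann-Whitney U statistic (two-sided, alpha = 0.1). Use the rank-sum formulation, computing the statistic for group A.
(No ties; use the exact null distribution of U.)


Step 1: Combine and sort all 11 observations; assign midranks.
sorted (value, group): (8,X), (9,Y), (11,X), (13,X), (14,X), (15,Y), (16,X), (18,Y), (20,Y), (22,Y), (27,X)
ranks: 8->1, 9->2, 11->3, 13->4, 14->5, 15->6, 16->7, 18->8, 20->9, 22->10, 27->11
Step 2: Rank sum for X: R1 = 1 + 3 + 4 + 5 + 7 + 11 = 31.
Step 3: U_X = R1 - n1(n1+1)/2 = 31 - 6*7/2 = 31 - 21 = 10.
       U_Y = n1*n2 - U_X = 30 - 10 = 20.
Step 4: No ties, so the exact null distribution of U (based on enumerating the C(11,6) = 462 equally likely rank assignments) gives the two-sided p-value.
Step 5: p-value = 0.428571; compare to alpha = 0.1. fail to reject H0.

U_X = 10, p = 0.428571, fail to reject H0 at alpha = 0.1.


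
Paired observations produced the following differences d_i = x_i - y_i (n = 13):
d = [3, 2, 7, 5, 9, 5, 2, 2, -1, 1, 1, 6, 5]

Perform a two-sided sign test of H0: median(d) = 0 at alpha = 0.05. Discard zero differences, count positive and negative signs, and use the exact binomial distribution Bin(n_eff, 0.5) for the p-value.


Step 1: Discard zero differences. Original n = 13; n_eff = number of nonzero differences = 13.
Nonzero differences (with sign): +3, +2, +7, +5, +9, +5, +2, +2, -1, +1, +1, +6, +5
Step 2: Count signs: positive = 12, negative = 1.
Step 3: Under H0: P(positive) = 0.5, so the number of positives S ~ Bin(13, 0.5).
Step 4: Two-sided exact p-value = sum of Bin(13,0.5) probabilities at or below the observed probability = 0.003418.
Step 5: alpha = 0.05. reject H0.

n_eff = 13, pos = 12, neg = 1, p = 0.003418, reject H0.


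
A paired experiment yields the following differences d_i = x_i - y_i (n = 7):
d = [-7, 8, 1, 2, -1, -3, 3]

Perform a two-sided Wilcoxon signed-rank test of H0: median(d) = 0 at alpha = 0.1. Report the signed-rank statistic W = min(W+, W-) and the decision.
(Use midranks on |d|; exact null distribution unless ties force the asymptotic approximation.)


Step 1: Drop any zero differences (none here) and take |d_i|.
|d| = [7, 8, 1, 2, 1, 3, 3]
Step 2: Midrank |d_i| (ties get averaged ranks).
ranks: |7|->6, |8|->7, |1|->1.5, |2|->3, |1|->1.5, |3|->4.5, |3|->4.5
Step 3: Attach original signs; sum ranks with positive sign and with negative sign.
W+ = 7 + 1.5 + 3 + 4.5 = 16
W- = 6 + 1.5 + 4.5 = 12
(Check: W+ + W- = 28 should equal n(n+1)/2 = 28.)
Step 4: Test statistic W = min(W+, W-) = 12.
Step 5: Ties in |d|, so use the tie-corrected normal approximation.
        E[W] = n(n+1)/4 = 7*8/4 = 14.
        Tie groups: |d|=1 (t=2), |d|=3 (t=2); sum(t^3 - t) = 12.
        Var[W] = n(n+1)(2n+1)/24 - sum(t^3-t)/48 = 840/24 - 12/48 = 34.75.
        z = (W - E[W]) / sqrt(Var[W]) = (12 - 14) / 5.8949 = -0.3393.
        Two-sided p = 2*Phi(z) = 0.734402.
Step 6: alpha = 0.1. fail to reject H0.

W+ = 16, W- = 12, W = min = 12, p = 0.734402, fail to reject H0.


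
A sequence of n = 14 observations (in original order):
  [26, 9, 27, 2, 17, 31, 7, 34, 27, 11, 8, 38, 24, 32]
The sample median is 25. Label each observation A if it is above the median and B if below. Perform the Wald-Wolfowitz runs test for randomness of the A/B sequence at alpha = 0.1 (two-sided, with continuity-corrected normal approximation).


Step 1: Compute median = 25; label A = above, B = below.
Labels in order: ABABBABAABBABA  (n_A = 7, n_B = 7)
Step 2: Count runs R = 11.
Step 3: Under H0 (random ordering), E[R] = 2*n_A*n_B/(n_A+n_B) + 1 = 2*7*7/14 + 1 = 8.0000.
        Var[R] = 2*n_A*n_B*(2*n_A*n_B - n_A - n_B) / ((n_A+n_B)^2 * (n_A+n_B-1)) = 8232/2548 = 3.2308.
        SD[R] = 1.7974.
Step 4: Continuity-corrected z = (R - 0.5 - E[R]) / SD[R] = (11 - 0.5 - 8.0000) / 1.7974 = 1.3909.
Step 5: Two-sided p-value via normal approximation = 2*(1 - Phi(|z|)) = 0.164264.
Step 6: alpha = 0.1. fail to reject H0.

R = 11, z = 1.3909, p = 0.164264, fail to reject H0.


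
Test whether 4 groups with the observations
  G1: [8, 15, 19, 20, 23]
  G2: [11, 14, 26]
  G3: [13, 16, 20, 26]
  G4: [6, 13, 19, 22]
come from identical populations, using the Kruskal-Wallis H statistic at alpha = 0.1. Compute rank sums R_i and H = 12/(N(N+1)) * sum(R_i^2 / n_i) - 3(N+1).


Step 1: Combine all N = 16 observations and assign midranks.
sorted (value, group, rank): (6,G4,1), (8,G1,2), (11,G2,3), (13,G3,4.5), (13,G4,4.5), (14,G2,6), (15,G1,7), (16,G3,8), (19,G1,9.5), (19,G4,9.5), (20,G1,11.5), (20,G3,11.5), (22,G4,13), (23,G1,14), (26,G2,15.5), (26,G3,15.5)
Step 2: Sum ranks within each group.
R_1 = 44 (n_1 = 5)
R_2 = 24.5 (n_2 = 3)
R_3 = 39.5 (n_3 = 4)
R_4 = 28 (n_4 = 4)
Step 3: H = 12/(N(N+1)) * sum(R_i^2/n_i) - 3(N+1)
     = 12/(16*17) * (44^2/5 + 24.5^2/3 + 39.5^2/4 + 28^2/4) - 3*17
     = 0.044118 * 1173.35 - 51
     = 0.765257.
Step 4: Ties present; correction factor C = 1 - 24/(16^3 - 16) = 0.994118. Corrected H = 0.765257 / 0.994118 = 0.769786.
Step 5: Under H0, H ~ chi^2(3); p-value = 0.856679.
Step 6: alpha = 0.1. fail to reject H0.

H = 0.7698, df = 3, p = 0.856679, fail to reject H0.


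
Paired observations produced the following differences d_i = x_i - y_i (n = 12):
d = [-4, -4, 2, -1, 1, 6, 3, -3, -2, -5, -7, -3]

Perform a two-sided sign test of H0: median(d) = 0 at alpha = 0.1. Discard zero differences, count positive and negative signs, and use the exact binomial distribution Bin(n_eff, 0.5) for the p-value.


Step 1: Discard zero differences. Original n = 12; n_eff = number of nonzero differences = 12.
Nonzero differences (with sign): -4, -4, +2, -1, +1, +6, +3, -3, -2, -5, -7, -3
Step 2: Count signs: positive = 4, negative = 8.
Step 3: Under H0: P(positive) = 0.5, so the number of positives S ~ Bin(12, 0.5).
Step 4: Two-sided exact p-value = sum of Bin(12,0.5) probabilities at or below the observed probability = 0.387695.
Step 5: alpha = 0.1. fail to reject H0.

n_eff = 12, pos = 4, neg = 8, p = 0.387695, fail to reject H0.


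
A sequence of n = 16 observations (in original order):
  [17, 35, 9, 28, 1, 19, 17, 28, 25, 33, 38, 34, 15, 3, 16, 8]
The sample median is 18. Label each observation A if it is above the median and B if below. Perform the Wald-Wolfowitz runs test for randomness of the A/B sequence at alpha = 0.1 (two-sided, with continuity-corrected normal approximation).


Step 1: Compute median = 18; label A = above, B = below.
Labels in order: BABABABAAAAABBBB  (n_A = 8, n_B = 8)
Step 2: Count runs R = 9.
Step 3: Under H0 (random ordering), E[R] = 2*n_A*n_B/(n_A+n_B) + 1 = 2*8*8/16 + 1 = 9.0000.
        Var[R] = 2*n_A*n_B*(2*n_A*n_B - n_A - n_B) / ((n_A+n_B)^2 * (n_A+n_B-1)) = 14336/3840 = 3.7333.
        SD[R] = 1.9322.
Step 4: R = E[R], so z = 0 with no continuity correction.
Step 5: Two-sided p-value via normal approximation = 2*(1 - Phi(|z|)) = 1.000000.
Step 6: alpha = 0.1. fail to reject H0.

R = 9, z = 0.0000, p = 1.000000, fail to reject H0.


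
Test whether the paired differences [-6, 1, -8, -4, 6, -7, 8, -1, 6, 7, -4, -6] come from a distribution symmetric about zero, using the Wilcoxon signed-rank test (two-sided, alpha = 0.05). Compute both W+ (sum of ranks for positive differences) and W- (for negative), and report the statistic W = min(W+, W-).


Step 1: Drop any zero differences (none here) and take |d_i|.
|d| = [6, 1, 8, 4, 6, 7, 8, 1, 6, 7, 4, 6]
Step 2: Midrank |d_i| (ties get averaged ranks).
ranks: |6|->6.5, |1|->1.5, |8|->11.5, |4|->3.5, |6|->6.5, |7|->9.5, |8|->11.5, |1|->1.5, |6|->6.5, |7|->9.5, |4|->3.5, |6|->6.5
Step 3: Attach original signs; sum ranks with positive sign and with negative sign.
W+ = 1.5 + 6.5 + 11.5 + 6.5 + 9.5 = 35.5
W- = 6.5 + 11.5 + 3.5 + 9.5 + 1.5 + 3.5 + 6.5 = 42.5
(Check: W+ + W- = 78 should equal n(n+1)/2 = 78.)
Step 4: Test statistic W = min(W+, W-) = 35.5.
Step 5: Ties in |d|, so use the tie-corrected normal approximation.
        E[W] = n(n+1)/4 = 12*13/4 = 39.
        Tie groups: |d|=1 (t=2), |d|=4 (t=2), |d|=6 (t=4), |d|=7 (t=2), |d|=8 (t=2); sum(t^3 - t) = 84.
        Var[W] = n(n+1)(2n+1)/24 - sum(t^3-t)/48 = 3900/24 - 84/48 = 160.75.
        z = (W - E[W]) / sqrt(Var[W]) = (35.5 - 39) / 12.6787 = -0.2761.
        Two-sided p = 2*Phi(z) = 0.782507.
Step 6: alpha = 0.05. fail to reject H0.

W+ = 35.5, W- = 42.5, W = min = 35.5, p = 0.782507, fail to reject H0.


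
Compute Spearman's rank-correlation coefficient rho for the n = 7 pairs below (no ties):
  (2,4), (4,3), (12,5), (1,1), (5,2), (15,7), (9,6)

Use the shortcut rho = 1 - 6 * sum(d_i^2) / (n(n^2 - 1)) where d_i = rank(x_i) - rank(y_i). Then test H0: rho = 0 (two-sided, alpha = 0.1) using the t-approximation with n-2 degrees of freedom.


Step 1: Rank x and y separately (midranks; no ties here).
rank(x): 2->2, 4->3, 12->6, 1->1, 5->4, 15->7, 9->5
rank(y): 4->4, 3->3, 5->5, 1->1, 2->2, 7->7, 6->6
Step 2: d_i = R_x(i) - R_y(i); compute d_i^2.
  (2-4)^2=4, (3-3)^2=0, (6-5)^2=1, (1-1)^2=0, (4-2)^2=4, (7-7)^2=0, (5-6)^2=1
sum(d^2) = 10.
Step 3: rho = 1 - 6*10 / (7*(7^2 - 1)) = 1 - 60/336 = 0.821429.
Step 4: Under H0, t = rho * sqrt((n-2)/(1-rho^2)) = 3.2206 ~ t(5).
Step 5: Two-sided p-value from the t-distribution with 5 df = 0.023449.
Step 6: alpha = 0.1. reject H0.

rho = 0.8214, p = 0.023449, reject H0 at alpha = 0.1.


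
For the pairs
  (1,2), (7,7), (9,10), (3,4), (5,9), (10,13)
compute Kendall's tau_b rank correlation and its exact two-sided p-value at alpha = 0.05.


Step 1: Enumerate the 15 unordered pairs (i,j) with i<j and classify each by sign(x_j-x_i) * sign(y_j-y_i).
  (1,2):dx=+6,dy=+5->C; (1,3):dx=+8,dy=+8->C; (1,4):dx=+2,dy=+2->C; (1,5):dx=+4,dy=+7->C
  (1,6):dx=+9,dy=+11->C; (2,3):dx=+2,dy=+3->C; (2,4):dx=-4,dy=-3->C; (2,5):dx=-2,dy=+2->D
  (2,6):dx=+3,dy=+6->C; (3,4):dx=-6,dy=-6->C; (3,5):dx=-4,dy=-1->C; (3,6):dx=+1,dy=+3->C
  (4,5):dx=+2,dy=+5->C; (4,6):dx=+7,dy=+9->C; (5,6):dx=+5,dy=+4->C
Step 2: C = 14, D = 1, total pairs = 15.
Step 3: tau = (C - D)/(n(n-1)/2) = (14 - 1)/15 = 0.866667.
Step 4: Exact two-sided p-value (enumerate n! = 720 permutations of y under H0): p = 0.016667.
Step 5: alpha = 0.05. reject H0.

tau_b = 0.8667 (C=14, D=1), p = 0.016667, reject H0.


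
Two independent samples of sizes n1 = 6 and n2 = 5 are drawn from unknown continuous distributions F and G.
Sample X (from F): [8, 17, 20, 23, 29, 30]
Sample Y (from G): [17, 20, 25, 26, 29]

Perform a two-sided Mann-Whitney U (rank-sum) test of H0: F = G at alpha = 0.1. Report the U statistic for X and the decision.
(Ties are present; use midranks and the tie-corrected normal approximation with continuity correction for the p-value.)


Step 1: Combine and sort all 11 observations; assign midranks.
sorted (value, group): (8,X), (17,X), (17,Y), (20,X), (20,Y), (23,X), (25,Y), (26,Y), (29,X), (29,Y), (30,X)
ranks: 8->1, 17->2.5, 17->2.5, 20->4.5, 20->4.5, 23->6, 25->7, 26->8, 29->9.5, 29->9.5, 30->11
Step 2: Rank sum for X: R1 = 1 + 2.5 + 4.5 + 6 + 9.5 + 11 = 34.5.
Step 3: U_X = R1 - n1(n1+1)/2 = 34.5 - 6*7/2 = 34.5 - 21 = 13.5.
       U_Y = n1*n2 - U_X = 30 - 13.5 = 16.5.
Step 4: Ties are present, so use the tie-corrected normal approximation (with continuity correction) for the p-value.
Step 5: p-value = 0.854145; compare to alpha = 0.1. fail to reject H0.

U_X = 13.5, p = 0.854145, fail to reject H0 at alpha = 0.1.


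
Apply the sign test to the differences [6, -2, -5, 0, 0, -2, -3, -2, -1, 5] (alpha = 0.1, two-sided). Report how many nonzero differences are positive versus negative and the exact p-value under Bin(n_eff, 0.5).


Step 1: Discard zero differences. Original n = 10; n_eff = number of nonzero differences = 8.
Nonzero differences (with sign): +6, -2, -5, -2, -3, -2, -1, +5
Step 2: Count signs: positive = 2, negative = 6.
Step 3: Under H0: P(positive) = 0.5, so the number of positives S ~ Bin(8, 0.5).
Step 4: Two-sided exact p-value = sum of Bin(8,0.5) probabilities at or below the observed probability = 0.289062.
Step 5: alpha = 0.1. fail to reject H0.

n_eff = 8, pos = 2, neg = 6, p = 0.289062, fail to reject H0.


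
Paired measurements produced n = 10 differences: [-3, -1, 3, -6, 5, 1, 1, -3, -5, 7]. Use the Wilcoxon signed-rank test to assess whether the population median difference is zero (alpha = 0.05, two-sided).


Step 1: Drop any zero differences (none here) and take |d_i|.
|d| = [3, 1, 3, 6, 5, 1, 1, 3, 5, 7]
Step 2: Midrank |d_i| (ties get averaged ranks).
ranks: |3|->5, |1|->2, |3|->5, |6|->9, |5|->7.5, |1|->2, |1|->2, |3|->5, |5|->7.5, |7|->10
Step 3: Attach original signs; sum ranks with positive sign and with negative sign.
W+ = 5 + 7.5 + 2 + 2 + 10 = 26.5
W- = 5 + 2 + 9 + 5 + 7.5 = 28.5
(Check: W+ + W- = 55 should equal n(n+1)/2 = 55.)
Step 4: Test statistic W = min(W+, W-) = 26.5.
Step 5: Ties in |d|, so use the tie-corrected normal approximation.
        E[W] = n(n+1)/4 = 10*11/4 = 27.5.
        Tie groups: |d|=1 (t=3), |d|=3 (t=3), |d|=5 (t=2); sum(t^3 - t) = 54.
        Var[W] = n(n+1)(2n+1)/24 - sum(t^3-t)/48 = 2310/24 - 54/48 = 95.125.
        z = (W - E[W]) / sqrt(Var[W]) = (26.5 - 27.5) / 9.7532 = -0.1025.
        Two-sided p = 2*Phi(z) = 0.918336.
Step 6: alpha = 0.05. fail to reject H0.

W+ = 26.5, W- = 28.5, W = min = 26.5, p = 0.918336, fail to reject H0.


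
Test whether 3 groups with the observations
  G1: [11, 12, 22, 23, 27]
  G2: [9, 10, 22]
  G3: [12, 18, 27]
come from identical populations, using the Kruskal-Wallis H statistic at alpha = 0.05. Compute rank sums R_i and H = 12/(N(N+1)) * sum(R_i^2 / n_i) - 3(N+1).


Step 1: Combine all N = 11 observations and assign midranks.
sorted (value, group, rank): (9,G2,1), (10,G2,2), (11,G1,3), (12,G1,4.5), (12,G3,4.5), (18,G3,6), (22,G1,7.5), (22,G2,7.5), (23,G1,9), (27,G1,10.5), (27,G3,10.5)
Step 2: Sum ranks within each group.
R_1 = 34.5 (n_1 = 5)
R_2 = 10.5 (n_2 = 3)
R_3 = 21 (n_3 = 3)
Step 3: H = 12/(N(N+1)) * sum(R_i^2/n_i) - 3(N+1)
     = 12/(11*12) * (34.5^2/5 + 10.5^2/3 + 21^2/3) - 3*12
     = 0.090909 * 421.8 - 36
     = 2.345455.
Step 4: Ties present; correction factor C = 1 - 18/(11^3 - 11) = 0.986364. Corrected H = 2.345455 / 0.986364 = 2.377880.
Step 5: Under H0, H ~ chi^2(2); p-value = 0.304544.
Step 6: alpha = 0.05. fail to reject H0.

H = 2.3779, df = 2, p = 0.304544, fail to reject H0.


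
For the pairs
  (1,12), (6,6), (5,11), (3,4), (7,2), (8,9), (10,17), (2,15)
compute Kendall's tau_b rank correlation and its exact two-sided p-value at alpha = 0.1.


Step 1: Enumerate the 28 unordered pairs (i,j) with i<j and classify each by sign(x_j-x_i) * sign(y_j-y_i).
  (1,2):dx=+5,dy=-6->D; (1,3):dx=+4,dy=-1->D; (1,4):dx=+2,dy=-8->D; (1,5):dx=+6,dy=-10->D
  (1,6):dx=+7,dy=-3->D; (1,7):dx=+9,dy=+5->C; (1,8):dx=+1,dy=+3->C; (2,3):dx=-1,dy=+5->D
  (2,4):dx=-3,dy=-2->C; (2,5):dx=+1,dy=-4->D; (2,6):dx=+2,dy=+3->C; (2,7):dx=+4,dy=+11->C
  (2,8):dx=-4,dy=+9->D; (3,4):dx=-2,dy=-7->C; (3,5):dx=+2,dy=-9->D; (3,6):dx=+3,dy=-2->D
  (3,7):dx=+5,dy=+6->C; (3,8):dx=-3,dy=+4->D; (4,5):dx=+4,dy=-2->D; (4,6):dx=+5,dy=+5->C
  (4,7):dx=+7,dy=+13->C; (4,8):dx=-1,dy=+11->D; (5,6):dx=+1,dy=+7->C; (5,7):dx=+3,dy=+15->C
  (5,8):dx=-5,dy=+13->D; (6,7):dx=+2,dy=+8->C; (6,8):dx=-6,dy=+6->D; (7,8):dx=-8,dy=-2->C
Step 2: C = 13, D = 15, total pairs = 28.
Step 3: tau = (C - D)/(n(n-1)/2) = (13 - 15)/28 = -0.071429.
Step 4: Exact two-sided p-value (enumerate n! = 40320 permutations of y under H0): p = 0.904861.
Step 5: alpha = 0.1. fail to reject H0.

tau_b = -0.0714 (C=13, D=15), p = 0.904861, fail to reject H0.


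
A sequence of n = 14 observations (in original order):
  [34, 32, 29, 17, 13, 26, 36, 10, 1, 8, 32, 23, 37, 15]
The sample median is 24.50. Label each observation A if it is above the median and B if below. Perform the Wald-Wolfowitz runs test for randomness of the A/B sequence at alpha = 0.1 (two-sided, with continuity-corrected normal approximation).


Step 1: Compute median = 24.50; label A = above, B = below.
Labels in order: AAABBAABBBABAB  (n_A = 7, n_B = 7)
Step 2: Count runs R = 8.
Step 3: Under H0 (random ordering), E[R] = 2*n_A*n_B/(n_A+n_B) + 1 = 2*7*7/14 + 1 = 8.0000.
        Var[R] = 2*n_A*n_B*(2*n_A*n_B - n_A - n_B) / ((n_A+n_B)^2 * (n_A+n_B-1)) = 8232/2548 = 3.2308.
        SD[R] = 1.7974.
Step 4: R = E[R], so z = 0 with no continuity correction.
Step 5: Two-sided p-value via normal approximation = 2*(1 - Phi(|z|)) = 1.000000.
Step 6: alpha = 0.1. fail to reject H0.

R = 8, z = 0.0000, p = 1.000000, fail to reject H0.


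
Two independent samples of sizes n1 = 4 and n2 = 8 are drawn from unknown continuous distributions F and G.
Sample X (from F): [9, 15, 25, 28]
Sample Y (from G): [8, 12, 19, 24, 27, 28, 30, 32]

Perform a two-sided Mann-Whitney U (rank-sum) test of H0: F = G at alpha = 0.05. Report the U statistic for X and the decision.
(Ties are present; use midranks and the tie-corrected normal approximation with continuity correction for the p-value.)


Step 1: Combine and sort all 12 observations; assign midranks.
sorted (value, group): (8,Y), (9,X), (12,Y), (15,X), (19,Y), (24,Y), (25,X), (27,Y), (28,X), (28,Y), (30,Y), (32,Y)
ranks: 8->1, 9->2, 12->3, 15->4, 19->5, 24->6, 25->7, 27->8, 28->9.5, 28->9.5, 30->11, 32->12
Step 2: Rank sum for X: R1 = 2 + 4 + 7 + 9.5 = 22.5.
Step 3: U_X = R1 - n1(n1+1)/2 = 22.5 - 4*5/2 = 22.5 - 10 = 12.5.
       U_Y = n1*n2 - U_X = 32 - 12.5 = 19.5.
Step 4: Ties are present, so use the tie-corrected normal approximation (with continuity correction) for the p-value.
Step 5: p-value = 0.609759; compare to alpha = 0.05. fail to reject H0.

U_X = 12.5, p = 0.609759, fail to reject H0 at alpha = 0.05.


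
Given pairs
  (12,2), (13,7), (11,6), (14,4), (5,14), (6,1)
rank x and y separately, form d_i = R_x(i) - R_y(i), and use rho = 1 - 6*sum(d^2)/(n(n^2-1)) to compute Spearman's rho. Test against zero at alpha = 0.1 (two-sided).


Step 1: Rank x and y separately (midranks; no ties here).
rank(x): 12->4, 13->5, 11->3, 14->6, 5->1, 6->2
rank(y): 2->2, 7->5, 6->4, 4->3, 14->6, 1->1
Step 2: d_i = R_x(i) - R_y(i); compute d_i^2.
  (4-2)^2=4, (5-5)^2=0, (3-4)^2=1, (6-3)^2=9, (1-6)^2=25, (2-1)^2=1
sum(d^2) = 40.
Step 3: rho = 1 - 6*40 / (6*(6^2 - 1)) = 1 - 240/210 = -0.142857.
Step 4: Under H0, t = rho * sqrt((n-2)/(1-rho^2)) = -0.2887 ~ t(4).
Step 5: Two-sided p-value from the t-distribution with 4 df = 0.787172.
Step 6: alpha = 0.1. fail to reject H0.

rho = -0.1429, p = 0.787172, fail to reject H0 at alpha = 0.1.


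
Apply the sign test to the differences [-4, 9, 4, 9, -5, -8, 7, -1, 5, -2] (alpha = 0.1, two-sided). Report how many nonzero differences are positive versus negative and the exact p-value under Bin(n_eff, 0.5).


Step 1: Discard zero differences. Original n = 10; n_eff = number of nonzero differences = 10.
Nonzero differences (with sign): -4, +9, +4, +9, -5, -8, +7, -1, +5, -2
Step 2: Count signs: positive = 5, negative = 5.
Step 3: Under H0: P(positive) = 0.5, so the number of positives S ~ Bin(10, 0.5).
Step 4: Two-sided exact p-value = sum of Bin(10,0.5) probabilities at or below the observed probability = 1.000000.
Step 5: alpha = 0.1. fail to reject H0.

n_eff = 10, pos = 5, neg = 5, p = 1.000000, fail to reject H0.


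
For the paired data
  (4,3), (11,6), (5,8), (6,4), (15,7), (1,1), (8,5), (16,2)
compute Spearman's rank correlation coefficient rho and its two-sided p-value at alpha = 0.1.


Step 1: Rank x and y separately (midranks; no ties here).
rank(x): 4->2, 11->6, 5->3, 6->4, 15->7, 1->1, 8->5, 16->8
rank(y): 3->3, 6->6, 8->8, 4->4, 7->7, 1->1, 5->5, 2->2
Step 2: d_i = R_x(i) - R_y(i); compute d_i^2.
  (2-3)^2=1, (6-6)^2=0, (3-8)^2=25, (4-4)^2=0, (7-7)^2=0, (1-1)^2=0, (5-5)^2=0, (8-2)^2=36
sum(d^2) = 62.
Step 3: rho = 1 - 6*62 / (8*(8^2 - 1)) = 1 - 372/504 = 0.261905.
Step 4: Under H0, t = rho * sqrt((n-2)/(1-rho^2)) = 0.6647 ~ t(6).
Step 5: Two-sided p-value from the t-distribution with 6 df = 0.530923.
Step 6: alpha = 0.1. fail to reject H0.

rho = 0.2619, p = 0.530923, fail to reject H0 at alpha = 0.1.


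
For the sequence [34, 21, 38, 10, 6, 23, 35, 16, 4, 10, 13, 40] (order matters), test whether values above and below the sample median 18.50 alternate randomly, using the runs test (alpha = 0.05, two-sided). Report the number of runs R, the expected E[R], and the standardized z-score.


Step 1: Compute median = 18.50; label A = above, B = below.
Labels in order: AAABBAABBBBA  (n_A = 6, n_B = 6)
Step 2: Count runs R = 5.
Step 3: Under H0 (random ordering), E[R] = 2*n_A*n_B/(n_A+n_B) + 1 = 2*6*6/12 + 1 = 7.0000.
        Var[R] = 2*n_A*n_B*(2*n_A*n_B - n_A - n_B) / ((n_A+n_B)^2 * (n_A+n_B-1)) = 4320/1584 = 2.7273.
        SD[R] = 1.6514.
Step 4: Continuity-corrected z = (R + 0.5 - E[R]) / SD[R] = (5 + 0.5 - 7.0000) / 1.6514 = -0.9083.
Step 5: Two-sided p-value via normal approximation = 2*(1 - Phi(|z|)) = 0.363722.
Step 6: alpha = 0.05. fail to reject H0.

R = 5, z = -0.9083, p = 0.363722, fail to reject H0.


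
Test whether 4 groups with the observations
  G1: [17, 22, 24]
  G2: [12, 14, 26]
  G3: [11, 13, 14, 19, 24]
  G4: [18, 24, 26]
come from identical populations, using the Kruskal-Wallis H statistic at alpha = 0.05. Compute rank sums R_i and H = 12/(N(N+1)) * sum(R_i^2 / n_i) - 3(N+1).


Step 1: Combine all N = 14 observations and assign midranks.
sorted (value, group, rank): (11,G3,1), (12,G2,2), (13,G3,3), (14,G2,4.5), (14,G3,4.5), (17,G1,6), (18,G4,7), (19,G3,8), (22,G1,9), (24,G1,11), (24,G3,11), (24,G4,11), (26,G2,13.5), (26,G4,13.5)
Step 2: Sum ranks within each group.
R_1 = 26 (n_1 = 3)
R_2 = 20 (n_2 = 3)
R_3 = 27.5 (n_3 = 5)
R_4 = 31.5 (n_4 = 3)
Step 3: H = 12/(N(N+1)) * sum(R_i^2/n_i) - 3(N+1)
     = 12/(14*15) * (26^2/3 + 20^2/3 + 27.5^2/5 + 31.5^2/3) - 3*15
     = 0.057143 * 840.667 - 45
     = 3.038095.
Step 4: Ties present; correction factor C = 1 - 36/(14^3 - 14) = 0.986813. Corrected H = 3.038095 / 0.986813 = 3.078693.
Step 5: Under H0, H ~ chi^2(3); p-value = 0.379651.
Step 6: alpha = 0.05. fail to reject H0.

H = 3.0787, df = 3, p = 0.379651, fail to reject H0.


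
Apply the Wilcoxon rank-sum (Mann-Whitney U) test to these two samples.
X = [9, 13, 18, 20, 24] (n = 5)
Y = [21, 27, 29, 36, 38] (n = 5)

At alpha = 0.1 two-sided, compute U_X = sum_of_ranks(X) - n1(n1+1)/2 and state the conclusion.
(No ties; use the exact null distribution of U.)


Step 1: Combine and sort all 10 observations; assign midranks.
sorted (value, group): (9,X), (13,X), (18,X), (20,X), (21,Y), (24,X), (27,Y), (29,Y), (36,Y), (38,Y)
ranks: 9->1, 13->2, 18->3, 20->4, 21->5, 24->6, 27->7, 29->8, 36->9, 38->10
Step 2: Rank sum for X: R1 = 1 + 2 + 3 + 4 + 6 = 16.
Step 3: U_X = R1 - n1(n1+1)/2 = 16 - 5*6/2 = 16 - 15 = 1.
       U_Y = n1*n2 - U_X = 25 - 1 = 24.
Step 4: No ties, so the exact null distribution of U (based on enumerating the C(10,5) = 252 equally likely rank assignments) gives the two-sided p-value.
Step 5: p-value = 0.015873; compare to alpha = 0.1. reject H0.

U_X = 1, p = 0.015873, reject H0 at alpha = 0.1.


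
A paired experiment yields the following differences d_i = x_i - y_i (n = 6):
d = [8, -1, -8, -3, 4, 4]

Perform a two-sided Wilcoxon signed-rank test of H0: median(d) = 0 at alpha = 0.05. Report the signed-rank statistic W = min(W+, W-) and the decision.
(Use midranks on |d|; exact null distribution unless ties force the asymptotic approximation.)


Step 1: Drop any zero differences (none here) and take |d_i|.
|d| = [8, 1, 8, 3, 4, 4]
Step 2: Midrank |d_i| (ties get averaged ranks).
ranks: |8|->5.5, |1|->1, |8|->5.5, |3|->2, |4|->3.5, |4|->3.5
Step 3: Attach original signs; sum ranks with positive sign and with negative sign.
W+ = 5.5 + 3.5 + 3.5 = 12.5
W- = 1 + 5.5 + 2 = 8.5
(Check: W+ + W- = 21 should equal n(n+1)/2 = 21.)
Step 4: Test statistic W = min(W+, W-) = 8.5.
Step 5: Ties in |d|, so use the tie-corrected normal approximation.
        E[W] = n(n+1)/4 = 6*7/4 = 10.5.
        Tie groups: |d|=4 (t=2), |d|=8 (t=2); sum(t^3 - t) = 12.
        Var[W] = n(n+1)(2n+1)/24 - sum(t^3-t)/48 = 546/24 - 12/48 = 22.5.
        z = (W - E[W]) / sqrt(Var[W]) = (8.5 - 10.5) / 4.7434 = -0.4216.
        Two-sided p = 2*Phi(z) = 0.673290.
Step 6: alpha = 0.05. fail to reject H0.

W+ = 12.5, W- = 8.5, W = min = 8.5, p = 0.673290, fail to reject H0.


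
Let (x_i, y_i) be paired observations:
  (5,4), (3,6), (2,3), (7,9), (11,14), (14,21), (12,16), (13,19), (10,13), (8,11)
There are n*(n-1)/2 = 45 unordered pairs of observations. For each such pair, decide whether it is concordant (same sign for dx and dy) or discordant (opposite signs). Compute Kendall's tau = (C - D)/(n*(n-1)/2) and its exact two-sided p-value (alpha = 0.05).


Step 1: Enumerate the 45 unordered pairs (i,j) with i<j and classify each by sign(x_j-x_i) * sign(y_j-y_i).
  (1,2):dx=-2,dy=+2->D; (1,3):dx=-3,dy=-1->C; (1,4):dx=+2,dy=+5->C; (1,5):dx=+6,dy=+10->C
  (1,6):dx=+9,dy=+17->C; (1,7):dx=+7,dy=+12->C; (1,8):dx=+8,dy=+15->C; (1,9):dx=+5,dy=+9->C
  (1,10):dx=+3,dy=+7->C; (2,3):dx=-1,dy=-3->C; (2,4):dx=+4,dy=+3->C; (2,5):dx=+8,dy=+8->C
  (2,6):dx=+11,dy=+15->C; (2,7):dx=+9,dy=+10->C; (2,8):dx=+10,dy=+13->C; (2,9):dx=+7,dy=+7->C
  (2,10):dx=+5,dy=+5->C; (3,4):dx=+5,dy=+6->C; (3,5):dx=+9,dy=+11->C; (3,6):dx=+12,dy=+18->C
  (3,7):dx=+10,dy=+13->C; (3,8):dx=+11,dy=+16->C; (3,9):dx=+8,dy=+10->C; (3,10):dx=+6,dy=+8->C
  (4,5):dx=+4,dy=+5->C; (4,6):dx=+7,dy=+12->C; (4,7):dx=+5,dy=+7->C; (4,8):dx=+6,dy=+10->C
  (4,9):dx=+3,dy=+4->C; (4,10):dx=+1,dy=+2->C; (5,6):dx=+3,dy=+7->C; (5,7):dx=+1,dy=+2->C
  (5,8):dx=+2,dy=+5->C; (5,9):dx=-1,dy=-1->C; (5,10):dx=-3,dy=-3->C; (6,7):dx=-2,dy=-5->C
  (6,8):dx=-1,dy=-2->C; (6,9):dx=-4,dy=-8->C; (6,10):dx=-6,dy=-10->C; (7,8):dx=+1,dy=+3->C
  (7,9):dx=-2,dy=-3->C; (7,10):dx=-4,dy=-5->C; (8,9):dx=-3,dy=-6->C; (8,10):dx=-5,dy=-8->C
  (9,10):dx=-2,dy=-2->C
Step 2: C = 44, D = 1, total pairs = 45.
Step 3: tau = (C - D)/(n(n-1)/2) = (44 - 1)/45 = 0.955556.
Step 4: Exact two-sided p-value (enumerate n! = 3628800 permutations of y under H0): p = 0.000006.
Step 5: alpha = 0.05. reject H0.

tau_b = 0.9556 (C=44, D=1), p = 0.000006, reject H0.


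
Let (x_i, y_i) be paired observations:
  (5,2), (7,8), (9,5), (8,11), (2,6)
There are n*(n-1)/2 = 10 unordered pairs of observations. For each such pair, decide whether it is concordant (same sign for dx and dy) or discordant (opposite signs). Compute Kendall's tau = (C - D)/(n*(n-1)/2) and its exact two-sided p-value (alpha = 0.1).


Step 1: Enumerate the 10 unordered pairs (i,j) with i<j and classify each by sign(x_j-x_i) * sign(y_j-y_i).
  (1,2):dx=+2,dy=+6->C; (1,3):dx=+4,dy=+3->C; (1,4):dx=+3,dy=+9->C; (1,5):dx=-3,dy=+4->D
  (2,3):dx=+2,dy=-3->D; (2,4):dx=+1,dy=+3->C; (2,5):dx=-5,dy=-2->C; (3,4):dx=-1,dy=+6->D
  (3,5):dx=-7,dy=+1->D; (4,5):dx=-6,dy=-5->C
Step 2: C = 6, D = 4, total pairs = 10.
Step 3: tau = (C - D)/(n(n-1)/2) = (6 - 4)/10 = 0.200000.
Step 4: Exact two-sided p-value (enumerate n! = 120 permutations of y under H0): p = 0.816667.
Step 5: alpha = 0.1. fail to reject H0.

tau_b = 0.2000 (C=6, D=4), p = 0.816667, fail to reject H0.
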